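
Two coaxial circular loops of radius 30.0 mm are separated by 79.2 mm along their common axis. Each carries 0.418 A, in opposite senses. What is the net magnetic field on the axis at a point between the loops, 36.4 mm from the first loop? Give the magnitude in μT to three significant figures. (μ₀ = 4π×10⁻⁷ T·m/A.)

Each loop contributes B = μ₀IR²/[2(R²+z²)^(3/2)] on the axis, with z measured from that loop.
Loop 1 (z = 0.0364 m): B₁ = 2.25×10⁻⁶ T. Loop 2 (z = 0.0428 m): B₂ = 1.66×10⁻⁶ T.
The fields oppose: B = |B₁ − B₂| = 5.97×10⁻⁷ T.

B ≈ 0.597 μT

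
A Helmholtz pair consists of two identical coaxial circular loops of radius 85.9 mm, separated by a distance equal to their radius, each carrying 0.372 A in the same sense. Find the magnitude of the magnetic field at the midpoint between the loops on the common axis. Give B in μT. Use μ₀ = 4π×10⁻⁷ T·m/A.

Each loop contributes B = μ₀IR²/[2(R²+z²)^(3/2)] on the axis, with z measured from that loop.
Loop 1 (z = 0.04295 m): B₁ = 1.95×10⁻⁶ T. Loop 2 (z = 0.04295 m): B₂ = 1.95×10⁻⁶ T.
The fields add: B = B₁ + B₂ = 3.89×10⁻⁶ T.

B ≈ 3.89 μT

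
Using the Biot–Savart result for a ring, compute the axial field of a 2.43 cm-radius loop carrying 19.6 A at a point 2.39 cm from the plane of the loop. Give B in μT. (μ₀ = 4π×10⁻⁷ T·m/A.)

B ≈ 184 μT

On the axis of a circular loop, B = μ₀IR² / [2(R²+z²)^(3/2)].
R² + z² = (0.0243)² + (0.0239)² = 0.001162 m², and (R²+z²)^(3/2) = 3.96×10⁻⁵ m³.
B = (4π×10⁻⁷ × 19.6 × 0.0005905) / (2 × 3.96×10⁻⁵) = 1.84×10⁻⁴ T.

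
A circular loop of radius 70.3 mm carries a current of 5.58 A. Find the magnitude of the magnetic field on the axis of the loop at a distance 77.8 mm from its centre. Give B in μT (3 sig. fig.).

B ≈ 15.0 μT

On the axis of a circular loop, B = μ₀IR² / [2(R²+z²)^(3/2)].
R² + z² = (0.0703)² + (0.0778)² = 0.01099 m², and (R²+z²)^(3/2) = 1.15×10⁻³ m³.
B = (4π×10⁻⁷ × 5.58 × 0.004942) / (2 × 1.15×10⁻³) = 1.50×10⁻⁵ T.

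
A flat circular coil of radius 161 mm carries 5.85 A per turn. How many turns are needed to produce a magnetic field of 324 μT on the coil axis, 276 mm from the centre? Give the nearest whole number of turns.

For an N-turn coil, B = Nμ₀IR²/[2(R²+z²)^(3/2)]. A single turn gives B₁ = 2.92×10⁻⁶ T with R = 0.161 m, z = 0.276 m.
N = B/B₁ = 3.24×10⁻⁴ / 2.92×10⁻⁶ = 110.94.

N = 111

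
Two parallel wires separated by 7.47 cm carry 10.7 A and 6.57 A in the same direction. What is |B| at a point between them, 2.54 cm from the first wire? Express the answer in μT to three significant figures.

B ≈ 57.6 μT

Each long wire gives B = μ₀I/(2πd). Distances are d₁ = 0.0254 m and d₂ = 0.0493 m.
B₁ = 8.43×10⁻⁵ T, B₂ = 2.67×10⁻⁵ T.
Between parallel currents the two contributions point in opposite directions, so they subtract. B = |B₁ − B₂| = |8.43×10⁻⁵ − 2.67×10⁻⁵| = 5.76×10⁻⁵ T.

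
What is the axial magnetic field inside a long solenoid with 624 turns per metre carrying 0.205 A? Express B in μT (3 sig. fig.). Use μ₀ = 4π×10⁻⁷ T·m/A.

B ≈ 161 μT

Inside a long solenoid, B = μ₀nI with n = 624 turns/m.
B = 4π×10⁻⁷ × 624 × 0.205 = 1.61×10⁻⁴ T.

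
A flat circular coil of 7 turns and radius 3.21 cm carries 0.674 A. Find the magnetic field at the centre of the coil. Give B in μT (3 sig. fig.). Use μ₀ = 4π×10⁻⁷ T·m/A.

For an N-turn flat coil, B = Nμ₀I/(2R) with R = 0.0321 m.
B = 7 × 1.32×10⁻⁵ T = 9.23×10⁻⁵ T.

B ≈ 92.3 μT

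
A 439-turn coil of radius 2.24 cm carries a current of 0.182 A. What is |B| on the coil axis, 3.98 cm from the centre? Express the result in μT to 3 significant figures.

B ≈ 264 μT

For an N-turn flat coil, B = Nμ₀IR²/[2(R²+z²)^(3/2)] with R = 0.0224 m, z = 0.0398 m.
B = 439 × 6.02×10⁻⁷ T = 2.64×10⁻⁴ T.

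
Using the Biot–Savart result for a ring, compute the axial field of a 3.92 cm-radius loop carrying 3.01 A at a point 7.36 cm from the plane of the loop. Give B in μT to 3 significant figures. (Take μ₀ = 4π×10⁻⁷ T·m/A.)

On the axis of a circular loop, B = μ₀IR² / [2(R²+z²)^(3/2)].
R² + z² = (0.0392)² + (0.0736)² = 0.006954 m², and (R²+z²)^(3/2) = 5.80×10⁻⁴ m³.
B = (4π×10⁻⁷ × 3.01 × 0.001537) / (2 × 5.80×10⁻⁴) = 5.01×10⁻⁶ T.

B ≈ 5.01 μT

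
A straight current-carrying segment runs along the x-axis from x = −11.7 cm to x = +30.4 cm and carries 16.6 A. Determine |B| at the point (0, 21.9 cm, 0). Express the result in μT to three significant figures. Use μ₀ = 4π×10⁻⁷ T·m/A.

For a finite straight segment, B = (μ₀I/4πd)(sinθ₁ + sinθ₂), where θ₁, θ₂ are the angles from the perpendicular to each end.
The perpendicular distance is d = 0.219 m; the end-offsets along the wire are a = 0.117 m and b = 0.304 m.
sinθ₁ = 0.117/√(0.117²+0.219²) = 0.4712; sinθ₂ = 0.304/√(0.304²+0.219²) = 0.8114.
B = (4π×10⁻⁷ × 16.6) / (4π × 0.219) × (0.4712 + 0.8114) = 9.72×10⁻⁶ T.

B ≈ 9.72 μT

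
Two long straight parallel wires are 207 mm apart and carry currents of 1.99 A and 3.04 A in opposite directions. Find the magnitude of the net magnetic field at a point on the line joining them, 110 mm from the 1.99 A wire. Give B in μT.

B ≈ 9.89 μT

Each long wire gives B = μ₀I/(2πd). Distances are d₁ = 0.11 m and d₂ = 0.097 m.
B₁ = 3.62×10⁻⁶ T, B₂ = 6.27×10⁻⁶ T.
Between antiparallel currents both contributions point the same way, so they add. B = B₁ + B₂ = 3.62×10⁻⁶ + 6.27×10⁻⁶ = 9.89×10⁻⁶ T.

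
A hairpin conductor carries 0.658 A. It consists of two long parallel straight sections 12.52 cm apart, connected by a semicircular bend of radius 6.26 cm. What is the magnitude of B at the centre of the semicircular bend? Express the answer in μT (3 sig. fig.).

B ≈ 5.40 μT

The semicircular arc contributes B_arc = μ₀I·π/(4πR) = μ₀I/(4R) = 3.30×10⁻⁶ T.
Each semi-infinite lead is at perpendicular distance R = 0.0626 m from the centre, with the perpendicular foot at its near end, so it contributes μ₀I/(4πR); both point the same way, together 2.10×10⁻⁶ T.
Arc and leads all point the same direction: B = 3.30×10⁻⁶ + 2.10×10⁻⁶ = 5.40×10⁻⁶ T.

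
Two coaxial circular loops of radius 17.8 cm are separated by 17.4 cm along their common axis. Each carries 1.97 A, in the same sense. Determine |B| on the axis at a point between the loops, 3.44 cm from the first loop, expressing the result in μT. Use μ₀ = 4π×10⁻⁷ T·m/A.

Each loop contributes B = μ₀IR²/[2(R²+z²)^(3/2)] on the axis, with z measured from that loop.
Loop 1 (z = 0.0344 m): B₁ = 6.58×10⁻⁶ T. Loop 2 (z = 0.1396 m): B₂ = 3.39×10⁻⁶ T.
The fields add: B = B₁ + B₂ = 9.97×10⁻⁶ T.

B ≈ 9.97 μT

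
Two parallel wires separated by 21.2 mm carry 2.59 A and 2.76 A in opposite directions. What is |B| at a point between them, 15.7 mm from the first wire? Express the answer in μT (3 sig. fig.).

Each long wire gives B = μ₀I/(2πd). Distances are d₁ = 0.0157 m and d₂ = 0.0055 m.
B₁ = 3.30×10⁻⁵ T, B₂ = 1.00×10⁻⁴ T.
Between antiparallel currents both contributions point the same way, so they add. B = B₁ + B₂ = 3.30×10⁻⁵ + 1.00×10⁻⁴ = 1.33×10⁻⁴ T.

B ≈ 133 μT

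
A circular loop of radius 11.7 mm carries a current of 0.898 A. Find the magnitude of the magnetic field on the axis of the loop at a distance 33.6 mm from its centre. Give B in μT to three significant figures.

On the axis of a circular loop, B = μ₀IR² / [2(R²+z²)^(3/2)].
R² + z² = (0.0117)² + (0.0336)² = 0.001266 m², and (R²+z²)^(3/2) = 4.50×10⁻⁵ m³.
B = (4π×10⁻⁷ × 0.898 × 0.0001369) / (2 × 4.50×10⁻⁵) = 1.71×10⁻⁶ T.

B ≈ 1.71 μT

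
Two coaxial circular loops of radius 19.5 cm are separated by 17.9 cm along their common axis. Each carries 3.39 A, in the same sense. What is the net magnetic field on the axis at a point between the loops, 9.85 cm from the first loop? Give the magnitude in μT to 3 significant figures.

Each loop contributes B = μ₀IR²/[2(R²+z²)^(3/2)] on the axis, with z measured from that loop.
Loop 1 (z = 0.0985 m): B₁ = 7.77×10⁻⁶ T. Loop 2 (z = 0.0805 m): B₂ = 8.63×10⁻⁶ T.
The fields add: B = B₁ + B₂ = 1.64×10⁻⁵ T.

B ≈ 16.4 μT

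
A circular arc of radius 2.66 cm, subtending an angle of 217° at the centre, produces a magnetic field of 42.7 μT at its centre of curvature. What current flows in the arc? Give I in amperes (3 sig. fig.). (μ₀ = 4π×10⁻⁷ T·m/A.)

I ≈ 3.00 A

For a circular arc, B = μ₀Iφ/(4πR) with φ in radians; here φ = 3.787 rad.
So I = 4πRB/(μ₀φ) = 4π × 0.0266 × 4.27×10⁻⁵ / (4π×10⁻⁷ × 3.787) = 3.00 A.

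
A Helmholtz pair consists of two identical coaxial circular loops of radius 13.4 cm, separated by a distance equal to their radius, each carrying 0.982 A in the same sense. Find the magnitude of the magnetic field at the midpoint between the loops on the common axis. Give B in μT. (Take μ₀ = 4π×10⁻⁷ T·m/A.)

B ≈ 6.59 μT

Each loop contributes B = μ₀IR²/[2(R²+z²)^(3/2)] on the axis, with z measured from that loop.
Loop 1 (z = 0.067 m): B₁ = 3.29×10⁻⁶ T. Loop 2 (z = 0.067 m): B₂ = 3.29×10⁻⁶ T.
The fields add: B = B₁ + B₂ = 6.59×10⁻⁶ T.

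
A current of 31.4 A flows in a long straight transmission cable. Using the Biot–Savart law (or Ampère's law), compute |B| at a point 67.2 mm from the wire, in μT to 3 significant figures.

B ≈ 93.5 μT

For an infinitely long straight wire, B = μ₀I/(2πd).
B = (4π×10⁻⁷ × 31.4) / (2π × 0.0672) = 9.35×10⁻⁵ T.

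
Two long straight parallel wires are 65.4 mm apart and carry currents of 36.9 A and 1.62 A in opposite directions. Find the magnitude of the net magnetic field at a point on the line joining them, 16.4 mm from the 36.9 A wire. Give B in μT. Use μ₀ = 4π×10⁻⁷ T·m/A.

Each long wire gives B = μ₀I/(2πd). Distances are d₁ = 0.0164 m and d₂ = 0.049 m.
B₁ = 4.50×10⁻⁴ T, B₂ = 6.61×10⁻⁶ T.
Between antiparallel currents both contributions point the same way, so they add. B = B₁ + B₂ = 4.50×10⁻⁴ + 6.61×10⁻⁶ = 4.57×10⁻⁴ T.

B ≈ 457 μT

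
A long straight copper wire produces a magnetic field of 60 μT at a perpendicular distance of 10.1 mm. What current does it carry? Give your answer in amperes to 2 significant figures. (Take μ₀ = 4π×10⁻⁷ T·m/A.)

For a long straight wire B = μ₀I/(2πd), so I = 2πdB/μ₀.
I = 2π × 0.0101 × 6.00×10⁻⁵ / (4π×10⁻⁷) = 3.03 A.

I ≈ 3.0 A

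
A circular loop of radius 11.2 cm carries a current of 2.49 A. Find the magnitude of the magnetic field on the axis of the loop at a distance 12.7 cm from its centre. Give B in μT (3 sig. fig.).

B ≈ 4.04 μT

On the axis of a circular loop, B = μ₀IR² / [2(R²+z²)^(3/2)].
R² + z² = (0.112)² + (0.127)² = 0.02867 m², and (R²+z²)^(3/2) = 4.86×10⁻³ m³.
B = (4π×10⁻⁷ × 2.49 × 0.01254) / (2 × 4.86×10⁻³) = 4.04×10⁻⁶ T.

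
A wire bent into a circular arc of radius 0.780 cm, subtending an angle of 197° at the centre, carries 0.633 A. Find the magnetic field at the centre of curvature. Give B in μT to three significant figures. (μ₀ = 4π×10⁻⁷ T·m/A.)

B ≈ 27.9 μT

The Biot–Savart field of a circular arc at its centre is B = μ₀Iφ/(4πR), with φ = 3.438 rad.
B = (4π×10⁻⁷ × 0.633 × 3.438) / (4π × 0.0078) = 2.79×10⁻⁵ T.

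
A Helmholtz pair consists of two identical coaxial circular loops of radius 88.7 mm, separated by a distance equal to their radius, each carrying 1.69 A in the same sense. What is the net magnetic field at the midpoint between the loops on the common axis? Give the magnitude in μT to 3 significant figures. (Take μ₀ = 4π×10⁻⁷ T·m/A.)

Each loop contributes B = μ₀IR²/[2(R²+z²)^(3/2)] on the axis, with z measured from that loop.
Loop 1 (z = 0.04435 m): B₁ = 8.57×10⁻⁶ T. Loop 2 (z = 0.04435 m): B₂ = 8.57×10⁻⁶ T.
The fields add: B = B₁ + B₂ = 1.71×10⁻⁵ T.

B ≈ 17.1 μT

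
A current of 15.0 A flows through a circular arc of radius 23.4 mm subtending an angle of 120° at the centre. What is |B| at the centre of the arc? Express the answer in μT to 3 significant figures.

B ≈ 134 μT

The Biot–Savart field of a circular arc at its centre is B = μ₀Iφ/(4πR), with φ = 2.094 rad.
B = (4π×10⁻⁷ × 15.0 × 2.094) / (4π × 0.0234) = 1.34×10⁻⁴ T.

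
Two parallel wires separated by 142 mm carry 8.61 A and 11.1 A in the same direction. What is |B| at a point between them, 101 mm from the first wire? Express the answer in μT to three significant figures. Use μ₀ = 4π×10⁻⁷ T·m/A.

Each long wire gives B = μ₀I/(2πd). Distances are d₁ = 0.101 m and d₂ = 0.041 m.
B₁ = 1.70×10⁻⁵ T, B₂ = 5.41×10⁻⁵ T.
Between parallel currents the two contributions point in opposite directions, so they subtract. B = |B₁ − B₂| = |1.70×10⁻⁵ − 5.41×10⁻⁵| = 3.71×10⁻⁵ T.

B ≈ 37.1 μT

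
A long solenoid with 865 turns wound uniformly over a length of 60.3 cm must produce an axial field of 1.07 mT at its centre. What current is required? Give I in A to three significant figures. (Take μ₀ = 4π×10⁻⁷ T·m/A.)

Inside a long solenoid B = μ₀nI with n = 1434 m⁻¹, so I = B/(μ₀n).
I = 1.07×10⁻³ / (4π×10⁻⁷ × 1434) = 0.594 A.

I ≈ 0.594 A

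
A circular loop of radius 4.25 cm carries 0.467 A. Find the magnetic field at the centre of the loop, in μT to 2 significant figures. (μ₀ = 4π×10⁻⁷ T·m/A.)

At the centre of a circular loop the Biot–Savart law gives B = μ₀I/(2R).
B = (4π×10⁻⁷ × 0.467) / (2 × 0.0425) = 6.90×10⁻⁶ T.

B ≈ 6.9 μT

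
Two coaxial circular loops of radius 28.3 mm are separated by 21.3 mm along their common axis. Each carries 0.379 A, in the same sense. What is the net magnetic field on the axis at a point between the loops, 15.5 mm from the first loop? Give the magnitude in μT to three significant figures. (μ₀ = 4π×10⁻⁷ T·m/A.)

B ≈ 13.6 μT

Each loop contributes B = μ₀IR²/[2(R²+z²)^(3/2)] on the axis, with z measured from that loop.
Loop 1 (z = 0.0155 m): B₁ = 5.68×10⁻⁶ T. Loop 2 (z = 0.0058 m): B₂ = 7.91×10⁻⁶ T.
The fields add: B = B₁ + B₂ = 1.36×10⁻⁵ T.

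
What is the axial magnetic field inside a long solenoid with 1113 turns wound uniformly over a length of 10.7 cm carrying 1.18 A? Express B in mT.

Inside a long solenoid, B = μ₀nI with n = 1.040×10⁴ turns/m.
B = 4π×10⁻⁷ × 1.040×10⁴ × 1.18 = 1.54×10⁻² T.

B ≈ 15.4 mT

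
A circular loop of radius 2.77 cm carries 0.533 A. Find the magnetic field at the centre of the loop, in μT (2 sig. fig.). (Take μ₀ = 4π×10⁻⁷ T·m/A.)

B ≈ 12 μT

At the centre of a circular loop the Biot–Savart law gives B = μ₀I/(2R).
B = (4π×10⁻⁷ × 0.533) / (2 × 0.0277) = 1.21×10⁻⁵ T.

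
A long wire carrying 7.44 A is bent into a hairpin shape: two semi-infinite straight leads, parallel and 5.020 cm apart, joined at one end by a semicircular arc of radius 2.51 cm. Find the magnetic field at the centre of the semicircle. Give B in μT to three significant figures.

The semicircular arc contributes B_arc = μ₀I·π/(4πR) = μ₀I/(4R) = 9.31×10⁻⁵ T.
Each semi-infinite lead is at perpendicular distance R = 0.0251 m from the centre, with the perpendicular foot at its near end, so it contributes μ₀I/(4πR); both point the same way, together 5.93×10⁻⁵ T.
Arc and leads all point the same direction: B = 9.31×10⁻⁵ + 5.93×10⁻⁵ = 1.52×10⁻⁴ T.

B ≈ 152 μT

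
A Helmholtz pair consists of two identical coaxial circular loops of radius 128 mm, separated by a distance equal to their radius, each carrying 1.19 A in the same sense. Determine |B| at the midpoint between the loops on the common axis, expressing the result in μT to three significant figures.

B ≈ 8.36 μT

Each loop contributes B = μ₀IR²/[2(R²+z²)^(3/2)] on the axis, with z measured from that loop.
Loop 1 (z = 0.064 m): B₁ = 4.18×10⁻⁶ T. Loop 2 (z = 0.064 m): B₂ = 4.18×10⁻⁶ T.
The fields add: B = B₁ + B₂ = 8.36×10⁻⁶ T.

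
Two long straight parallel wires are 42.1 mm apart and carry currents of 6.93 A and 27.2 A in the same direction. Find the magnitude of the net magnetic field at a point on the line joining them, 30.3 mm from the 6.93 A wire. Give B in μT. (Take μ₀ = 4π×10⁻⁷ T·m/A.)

Each long wire gives B = μ₀I/(2πd). Distances are d₁ = 0.0303 m and d₂ = 0.0118 m.
B₁ = 4.57×10⁻⁵ T, B₂ = 4.61×10⁻⁴ T.
Between parallel currents the two contributions point in opposite directions, so they subtract. B = |B₁ − B₂| = |4.57×10⁻⁵ − 4.61×10⁻⁴| = 4.15×10⁻⁴ T.

B ≈ 415 μT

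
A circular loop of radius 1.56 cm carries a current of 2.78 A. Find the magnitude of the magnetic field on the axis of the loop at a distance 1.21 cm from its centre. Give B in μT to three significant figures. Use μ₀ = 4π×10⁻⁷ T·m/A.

B ≈ 55.2 μT

On the axis of a circular loop, B = μ₀IR² / [2(R²+z²)^(3/2)].
R² + z² = (0.0156)² + (0.0121)² = 0.0003898 m², and (R²+z²)^(3/2) = 7.70×10⁻⁶ m³.
B = (4π×10⁻⁷ × 2.78 × 0.0002434) / (2 × 7.70×10⁻⁶) = 5.52×10⁻⁵ T.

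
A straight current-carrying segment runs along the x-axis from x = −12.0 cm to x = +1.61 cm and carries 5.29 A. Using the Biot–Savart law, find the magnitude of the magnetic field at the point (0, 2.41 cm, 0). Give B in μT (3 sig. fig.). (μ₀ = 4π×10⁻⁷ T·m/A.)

For a finite straight segment, B = (μ₀I/4πd)(sinθ₁ + sinθ₂), where θ₁, θ₂ are the angles from the perpendicular to each end.
The perpendicular distance is d = 0.0241 m; the end-offsets along the wire are a = 0.12 m and b = 0.0161 m.
sinθ₁ = 0.12/√(0.12²+0.0241²) = 0.9804; sinθ₂ = 0.0161/√(0.0161²+0.0241²) = 0.5555.
B = (4π×10⁻⁷ × 5.29) / (4π × 0.0241) × (0.9804 + 0.5555) = 3.37×10⁻⁵ T.

B ≈ 33.7 μT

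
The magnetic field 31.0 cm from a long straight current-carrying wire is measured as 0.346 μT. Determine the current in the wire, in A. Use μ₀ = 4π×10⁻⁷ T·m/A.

For a long straight wire B = μ₀I/(2πd), so I = 2πdB/μ₀.
I = 2π × 0.31 × 3.46×10⁻⁷ / (4π×10⁻⁷) = 0.536 A.

I ≈ 0.536 A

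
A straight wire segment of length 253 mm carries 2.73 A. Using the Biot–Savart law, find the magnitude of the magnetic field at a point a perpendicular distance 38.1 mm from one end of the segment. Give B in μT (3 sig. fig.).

For a finite straight segment, B = (μ₀I/4πd)(sinθ₁ + sinθ₂), where θ₁, θ₂ are the angles from the perpendicular to each end.
The perpendicular foot is at one end, so the two end-offsets along the wire are 0 and L = 0.253 m.
sinθ₁ = 0/√(0²+0.0381²) = 0.0000; sinθ₂ = 0.253/√(0.253²+0.0381²) = 0.9889.
B = (4π×10⁻⁷ × 2.73) / (4π × 0.0381) × (0.0000 + 0.9889) = 7.09×10⁻⁶ T.

B ≈ 7.09 μT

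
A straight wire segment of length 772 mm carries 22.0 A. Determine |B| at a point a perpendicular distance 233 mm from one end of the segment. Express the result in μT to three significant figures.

For a finite straight segment, B = (μ₀I/4πd)(sinθ₁ + sinθ₂), where θ₁, θ₂ are the angles from the perpendicular to each end.
The perpendicular foot is at one end, so the two end-offsets along the wire are 0 and L = 0.772 m.
sinθ₁ = 0/√(0²+0.233²) = 0.0000; sinθ₂ = 0.772/√(0.772²+0.233²) = 0.9573.
B = (4π×10⁻⁷ × 22.0) / (4π × 0.233) × (0.0000 + 0.9573) = 9.04×10⁻⁶ T.

B ≈ 9.04 μT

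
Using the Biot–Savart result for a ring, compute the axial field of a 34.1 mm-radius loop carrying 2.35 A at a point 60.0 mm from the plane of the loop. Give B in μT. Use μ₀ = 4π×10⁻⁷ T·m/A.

B ≈ 5.22 μT

On the axis of a circular loop, B = μ₀IR² / [2(R²+z²)^(3/2)].
R² + z² = (0.0341)² + (0.06)² = 0.004763 m², and (R²+z²)^(3/2) = 3.29×10⁻⁴ m³.
B = (4π×10⁻⁷ × 2.35 × 0.001163) / (2 × 3.29×10⁻⁴) = 5.22×10⁻⁶ T.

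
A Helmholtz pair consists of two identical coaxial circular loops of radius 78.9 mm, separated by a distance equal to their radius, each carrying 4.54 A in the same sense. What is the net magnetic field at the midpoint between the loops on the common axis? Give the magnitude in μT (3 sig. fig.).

B ≈ 51.7 μT

Each loop contributes B = μ₀IR²/[2(R²+z²)^(3/2)] on the axis, with z measured from that loop.
Loop 1 (z = 0.03945 m): B₁ = 2.59×10⁻⁵ T. Loop 2 (z = 0.03945 m): B₂ = 2.59×10⁻⁵ T.
The fields add: B = B₁ + B₂ = 5.17×10⁻⁵ T.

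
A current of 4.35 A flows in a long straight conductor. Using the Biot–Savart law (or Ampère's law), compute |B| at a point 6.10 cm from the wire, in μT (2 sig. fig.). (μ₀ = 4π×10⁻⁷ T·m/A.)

B ≈ 14 μT

For an infinitely long straight wire, B = μ₀I/(2πd).
B = (4π×10⁻⁷ × 4.35) / (2π × 0.061) = 1.43×10⁻⁵ T.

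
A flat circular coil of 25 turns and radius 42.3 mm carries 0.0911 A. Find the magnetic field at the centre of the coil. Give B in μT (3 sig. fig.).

B ≈ 33.8 μT

For an N-turn flat coil, B = Nμ₀I/(2R) with R = 0.0423 m.
B = 25 × 1.35×10⁻⁶ T = 3.38×10⁻⁵ T.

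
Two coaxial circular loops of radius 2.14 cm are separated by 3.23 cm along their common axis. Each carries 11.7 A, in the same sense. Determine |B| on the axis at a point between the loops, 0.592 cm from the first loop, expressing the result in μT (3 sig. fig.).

Each loop contributes B = μ₀IR²/[2(R²+z²)^(3/2)] on the axis, with z measured from that loop.
Loop 1 (z = 0.00592 m): B₁ = 3.08×10⁻⁴ T. Loop 2 (z = 0.02638 m): B₂ = 8.59×10⁻⁵ T.
The fields add: B = B₁ + B₂ = 3.93×10⁻⁴ T.

B ≈ 393 μT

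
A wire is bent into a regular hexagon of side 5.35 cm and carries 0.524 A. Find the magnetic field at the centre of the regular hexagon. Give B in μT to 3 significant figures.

Each side is a finite straight segment at perpendicular distance d = a/(2 tan(π/6)) = 0.04633 m from the centre, with end-angles ±π/6.
One side contributes B₁ = (μ₀I/4πd)·2 sin(π/6) = 1.13×10⁻⁶ T.
All 6 sides add in the same direction: B = 6 × 1.13×10⁻⁶ = 6.79×10⁻⁶ T.

B ≈ 6.79 μT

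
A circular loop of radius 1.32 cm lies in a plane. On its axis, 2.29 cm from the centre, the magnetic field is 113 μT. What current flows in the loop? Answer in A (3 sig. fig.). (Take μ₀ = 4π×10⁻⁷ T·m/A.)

On the axis of a loop, B = μ₀IR²/[2(R²+z²)^(3/2)], so I = 2B(R²+z²)^(3/2)/(μ₀R²).
R² + z² = 0.0001742 + 0.0005244 = 0.0006987 m²; raised to 3/2 gives 1.85×10⁻⁵ m³.
I = 2 × 1.13×10⁻⁴ × 1.85×10⁻⁵ / (1.26×10⁻⁶ × 0.0001742) = 19.1 A.

I ≈ 19.1 A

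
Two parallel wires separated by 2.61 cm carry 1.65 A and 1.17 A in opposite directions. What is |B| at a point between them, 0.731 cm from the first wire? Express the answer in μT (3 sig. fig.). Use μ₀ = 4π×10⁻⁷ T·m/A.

Each long wire gives B = μ₀I/(2πd). Distances are d₁ = 0.00731 m and d₂ = 0.01879 m.
B₁ = 4.51×10⁻⁵ T, B₂ = 1.25×10⁻⁵ T.
Between antiparallel currents both contributions point the same way, so they add. B = B₁ + B₂ = 4.51×10⁻⁵ + 1.25×10⁻⁵ = 5.76×10⁻⁵ T.

B ≈ 57.6 μT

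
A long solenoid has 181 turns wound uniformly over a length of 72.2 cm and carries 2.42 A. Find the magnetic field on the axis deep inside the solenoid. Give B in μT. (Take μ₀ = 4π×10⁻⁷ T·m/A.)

B ≈ 762 μT

Inside a long solenoid, B = μ₀nI with n = 250.7 turns/m.
B = 4π×10⁻⁷ × 250.7 × 2.42 = 7.62×10⁻⁴ T.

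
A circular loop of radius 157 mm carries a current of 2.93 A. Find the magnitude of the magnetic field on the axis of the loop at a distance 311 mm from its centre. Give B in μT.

On the axis of a circular loop, B = μ₀IR² / [2(R²+z²)^(3/2)].
R² + z² = (0.157)² + (0.311)² = 0.1214 m², and (R²+z²)^(3/2) = 4.23×10⁻² m³.
B = (4π×10⁻⁷ × 2.93 × 0.02465) / (2 × 4.23×10⁻²) = 1.07×10⁻⁶ T.

B ≈ 1.07 μT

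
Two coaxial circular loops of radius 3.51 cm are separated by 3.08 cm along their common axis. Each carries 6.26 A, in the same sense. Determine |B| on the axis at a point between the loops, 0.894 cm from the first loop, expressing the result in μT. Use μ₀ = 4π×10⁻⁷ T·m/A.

B ≈ 171 μT

Each loop contributes B = μ₀IR²/[2(R²+z²)^(3/2)] on the axis, with z measured from that loop.
Loop 1 (z = 0.00894 m): B₁ = 1.02×10⁻⁴ T. Loop 2 (z = 0.02186 m): B₂ = 6.85×10⁻⁵ T.
The fields add: B = B₁ + B₂ = 1.71×10⁻⁴ T.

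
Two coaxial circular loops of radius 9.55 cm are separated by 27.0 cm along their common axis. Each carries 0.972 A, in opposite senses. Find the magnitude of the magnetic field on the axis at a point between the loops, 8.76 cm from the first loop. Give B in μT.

B ≈ 1.92 μT

Each loop contributes B = μ₀IR²/[2(R²+z²)^(3/2)] on the axis, with z measured from that loop.
Loop 1 (z = 0.0876 m): B₁ = 2.56×10⁻⁶ T. Loop 2 (z = 0.1824 m): B₂ = 6.38×10⁻⁷ T.
The fields oppose: B = |B₁ − B₂| = 1.92×10⁻⁶ T.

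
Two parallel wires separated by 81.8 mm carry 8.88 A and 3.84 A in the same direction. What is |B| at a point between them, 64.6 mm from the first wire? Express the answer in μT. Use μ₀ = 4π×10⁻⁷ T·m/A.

Each long wire gives B = μ₀I/(2πd). Distances are d₁ = 0.0646 m and d₂ = 0.0172 m.
B₁ = 2.75×10⁻⁵ T, B₂ = 4.47×10⁻⁵ T.
Between parallel currents the two contributions point in opposite directions, so they subtract. B = |B₁ − B₂| = |2.75×10⁻⁵ − 4.47×10⁻⁵| = 1.72×10⁻⁵ T.

B ≈ 17.2 μT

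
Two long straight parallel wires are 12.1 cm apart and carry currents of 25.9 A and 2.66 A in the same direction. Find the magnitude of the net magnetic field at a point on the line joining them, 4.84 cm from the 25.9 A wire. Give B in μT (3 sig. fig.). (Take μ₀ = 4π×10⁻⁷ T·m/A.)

Each long wire gives B = μ₀I/(2πd). Distances are d₁ = 0.0484 m and d₂ = 0.0726 m.
B₁ = 1.07×10⁻⁴ T, B₂ = 7.33×10⁻⁶ T.
Between parallel currents the two contributions point in opposite directions, so they subtract. B = |B₁ − B₂| = |1.07×10⁻⁴ − 7.33×10⁻⁶| = 9.97×10⁻⁵ T.

B ≈ 99.7 μT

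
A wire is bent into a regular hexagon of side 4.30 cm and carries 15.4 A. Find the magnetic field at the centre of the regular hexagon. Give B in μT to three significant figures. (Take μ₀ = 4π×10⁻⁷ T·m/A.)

Each side is a finite straight segment at perpendicular distance d = a/(2 tan(π/6)) = 0.03724 m from the centre, with end-angles ±π/6.
One side contributes B₁ = (μ₀I/4πd)·2 sin(π/6) = 4.14×10⁻⁵ T.
All 6 sides add in the same direction: B = 6 × 4.14×10⁻⁵ = 2.48×10⁻⁴ T.

B ≈ 248 μT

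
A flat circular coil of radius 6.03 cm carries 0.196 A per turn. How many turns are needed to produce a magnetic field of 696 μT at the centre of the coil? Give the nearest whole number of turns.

N = 341

For an N-turn coil, B = Nμ₀I/(2R). A single turn gives B₁ = 2.04×10⁻⁶ T with R = 0.0603 m.
N = B/B₁ = 6.96×10⁻⁴ / 2.04×10⁻⁶ = 340.79.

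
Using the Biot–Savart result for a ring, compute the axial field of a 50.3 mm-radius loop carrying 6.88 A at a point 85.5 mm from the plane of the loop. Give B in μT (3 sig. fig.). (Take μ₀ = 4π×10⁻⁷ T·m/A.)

B ≈ 11.2 μT

On the axis of a circular loop, B = μ₀IR² / [2(R²+z²)^(3/2)].
R² + z² = (0.0503)² + (0.0855)² = 0.00984 m², and (R²+z²)^(3/2) = 9.76×10⁻⁴ m³.
B = (4π×10⁻⁷ × 6.88 × 0.00253) / (2 × 9.76×10⁻⁴) = 1.12×10⁻⁵ T.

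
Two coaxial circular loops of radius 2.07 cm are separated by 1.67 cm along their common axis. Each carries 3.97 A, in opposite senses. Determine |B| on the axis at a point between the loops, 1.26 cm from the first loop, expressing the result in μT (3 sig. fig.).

Each loop contributes B = μ₀IR²/[2(R²+z²)^(3/2)] on the axis, with z measured from that loop.
Loop 1 (z = 0.0126 m): B₁ = 7.51×10⁻⁵ T. Loop 2 (z = 0.0041 m): B₂ = 1.14×10⁻⁴ T.
The fields oppose: B = |B₁ − B₂| = 3.86×10⁻⁵ T.

B ≈ 38.6 μT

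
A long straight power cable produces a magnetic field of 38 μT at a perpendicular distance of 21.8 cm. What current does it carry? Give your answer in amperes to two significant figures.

I ≈ 41 A

For a long straight wire B = μ₀I/(2πd), so I = 2πdB/μ₀.
I = 2π × 0.218 × 3.80×10⁻⁵ / (4π×10⁻⁷) = 41.4 A.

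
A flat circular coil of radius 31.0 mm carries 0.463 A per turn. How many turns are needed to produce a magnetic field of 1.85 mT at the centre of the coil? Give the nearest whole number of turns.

For an N-turn coil, B = Nμ₀I/(2R). A single turn gives B₁ = 9.38×10⁻⁶ T with R = 0.031 m.
N = B/B₁ = 1.85×10⁻³ / 9.38×10⁻⁶ = 197.14.

N = 197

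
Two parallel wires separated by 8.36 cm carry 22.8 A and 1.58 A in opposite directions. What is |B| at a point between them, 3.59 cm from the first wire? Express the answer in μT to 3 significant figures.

B ≈ 134 μT

Each long wire gives B = μ₀I/(2πd). Distances are d₁ = 0.0359 m and d₂ = 0.0477 m.
B₁ = 1.27×10⁻⁴ T, B₂ = 6.62×10⁻⁶ T.
Between antiparallel currents both contributions point the same way, so they add. B = B₁ + B₂ = 1.27×10⁻⁴ + 6.62×10⁻⁶ = 1.34×10⁻⁴ T.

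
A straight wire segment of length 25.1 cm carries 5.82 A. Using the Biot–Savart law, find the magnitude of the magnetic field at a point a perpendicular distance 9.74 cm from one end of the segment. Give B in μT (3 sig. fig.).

For a finite straight segment, B = (μ₀I/4πd)(sinθ₁ + sinθ₂), where θ₁, θ₂ are the angles from the perpendicular to each end.
The perpendicular foot is at one end, so the two end-offsets along the wire are 0 and L = 0.251 m.
sinθ₁ = 0/√(0²+0.0974²) = 0.0000; sinθ₂ = 0.251/√(0.251²+0.0974²) = 0.9323.
B = (4π×10⁻⁷ × 5.82) / (4π × 0.0974) × (0.0000 + 0.9323) = 5.57×10⁻⁶ T.

B ≈ 5.57 μT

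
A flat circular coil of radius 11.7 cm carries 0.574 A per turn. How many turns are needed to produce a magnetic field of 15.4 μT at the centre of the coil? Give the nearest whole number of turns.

For an N-turn coil, B = Nμ₀I/(2R). A single turn gives B₁ = 3.08×10⁻⁶ T with R = 0.117 m.
N = B/B₁ = 1.54×10⁻⁵ / 3.08×10⁻⁶ = 5.00.

N = 5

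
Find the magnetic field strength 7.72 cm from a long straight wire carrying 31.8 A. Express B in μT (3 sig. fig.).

For an infinitely long straight wire, B = μ₀I/(2πd).
B = (4π×10⁻⁷ × 31.8) / (2π × 0.0772) = 8.24×10⁻⁵ T.

B ≈ 82.4 μT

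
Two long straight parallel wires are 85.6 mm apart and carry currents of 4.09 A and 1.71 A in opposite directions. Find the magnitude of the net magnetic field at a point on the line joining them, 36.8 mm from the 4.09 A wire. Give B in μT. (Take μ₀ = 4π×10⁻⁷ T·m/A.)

B ≈ 29.2 μT

Each long wire gives B = μ₀I/(2πd). Distances are d₁ = 0.0368 m and d₂ = 0.0488 m.
B₁ = 2.22×10⁻⁵ T, B₂ = 7.01×10⁻⁶ T.
Between antiparallel currents both contributions point the same way, so they add. B = B₁ + B₂ = 2.22×10⁻⁵ + 7.01×10⁻⁶ = 2.92×10⁻⁵ T.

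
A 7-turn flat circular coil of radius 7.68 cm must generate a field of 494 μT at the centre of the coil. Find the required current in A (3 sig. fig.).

For an N-turn coil, B = Nμ₀I/(2R) with R = 0.0768 m, so I = 2RB/(Nμ₀) = 2 × 0.0768 × 4.94×10⁻⁴ / (7 × 4π×10⁻⁷) = 8.63 A.

I ≈ 8.63 A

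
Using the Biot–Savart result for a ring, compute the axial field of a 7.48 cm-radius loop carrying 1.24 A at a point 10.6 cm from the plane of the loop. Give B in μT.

On the axis of a circular loop, B = μ₀IR² / [2(R²+z²)^(3/2)].
R² + z² = (0.0748)² + (0.106)² = 0.01683 m², and (R²+z²)^(3/2) = 2.18×10⁻³ m³.
B = (4π×10⁻⁷ × 1.24 × 0.005595) / (2 × 2.18×10⁻³) = 2.00×10⁻⁶ T.

B ≈ 2.00 μT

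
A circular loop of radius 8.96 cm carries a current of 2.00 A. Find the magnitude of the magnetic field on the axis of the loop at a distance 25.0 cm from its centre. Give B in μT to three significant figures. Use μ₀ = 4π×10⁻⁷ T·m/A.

B ≈ 0.539 μT

On the axis of a circular loop, B = μ₀IR² / [2(R²+z²)^(3/2)].
R² + z² = (0.0896)² + (0.25)² = 0.07053 m², and (R²+z²)^(3/2) = 1.87×10⁻² m³.
B = (4π×10⁻⁷ × 2.00 × 0.008028) / (2 × 1.87×10⁻²) = 5.39×10⁻⁷ T.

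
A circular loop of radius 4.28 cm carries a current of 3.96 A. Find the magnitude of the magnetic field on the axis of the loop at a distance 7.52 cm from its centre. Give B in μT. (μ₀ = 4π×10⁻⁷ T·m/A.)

On the axis of a circular loop, B = μ₀IR² / [2(R²+z²)^(3/2)].
R² + z² = (0.0428)² + (0.0752)² = 0.007487 m², and (R²+z²)^(3/2) = 6.48×10⁻⁴ m³.
B = (4π×10⁻⁷ × 3.96 × 0.001832) / (2 × 6.48×10⁻⁴) = 7.04×10⁻⁶ T.

B ≈ 7.04 μT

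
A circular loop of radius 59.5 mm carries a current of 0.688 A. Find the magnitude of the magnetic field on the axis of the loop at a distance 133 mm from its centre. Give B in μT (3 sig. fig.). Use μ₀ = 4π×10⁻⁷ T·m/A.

B ≈ 0.495 μT

On the axis of a circular loop, B = μ₀IR² / [2(R²+z²)^(3/2)].
R² + z² = (0.0595)² + (0.133)² = 0.02123 m², and (R²+z²)^(3/2) = 3.09×10⁻³ m³.
B = (4π×10⁻⁷ × 0.688 × 0.00354) / (2 × 3.09×10⁻³) = 4.95×10⁻⁷ T.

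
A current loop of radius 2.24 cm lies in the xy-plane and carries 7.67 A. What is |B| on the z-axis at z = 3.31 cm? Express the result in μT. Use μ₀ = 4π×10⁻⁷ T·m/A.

B ≈ 37.9 μT

On the axis of a circular loop, B = μ₀IR² / [2(R²+z²)^(3/2)].
R² + z² = (0.0224)² + (0.0331)² = 0.001597 m², and (R²+z²)^(3/2) = 6.38×10⁻⁵ m³.
B = (4π×10⁻⁷ × 7.67 × 0.0005018) / (2 × 6.38×10⁻⁵) = 3.79×10⁻⁵ T.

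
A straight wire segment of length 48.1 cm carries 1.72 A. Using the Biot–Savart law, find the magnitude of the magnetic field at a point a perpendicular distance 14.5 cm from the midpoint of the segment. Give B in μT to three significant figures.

For a finite straight segment, B = (μ₀I/4πd)(sinθ₁ + sinθ₂), where θ₁, θ₂ are the angles from the perpendicular to each end.
The perpendicular from the point meets the wire at its midpoint, so each end is L/2 = 0.2405 m away along the wire.
sinθ₁ = 0.2405/√(0.2405²+0.145²) = 0.8564; sinθ₂ = 0.2405/√(0.2405²+0.145²) = 0.8564.
B = (4π×10⁻⁷ × 1.72) / (4π × 0.145) × (0.8564 + 0.8564) = 2.03×10⁻⁶ T.

B ≈ 2.03 μT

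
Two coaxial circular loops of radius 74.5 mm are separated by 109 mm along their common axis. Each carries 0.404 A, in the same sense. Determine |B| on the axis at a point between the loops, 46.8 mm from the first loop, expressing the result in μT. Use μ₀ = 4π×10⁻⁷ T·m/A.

Each loop contributes B = μ₀IR²/[2(R²+z²)^(3/2)] on the axis, with z measured from that loop.
Loop 1 (z = 0.0468 m): B₁ = 2.07×10⁻⁶ T. Loop 2 (z = 0.0622 m): B₂ = 1.54×10⁻⁶ T.
The fields add: B = B₁ + B₂ = 3.61×10⁻⁶ T.

B ≈ 3.61 μT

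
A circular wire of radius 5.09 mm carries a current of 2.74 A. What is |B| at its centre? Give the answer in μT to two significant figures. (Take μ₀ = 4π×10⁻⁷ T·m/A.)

B ≈ 340 μT

At the centre of a circular loop the Biot–Savart law gives B = μ₀I/(2R).
B = (4π×10⁻⁷ × 2.74) / (2 × 0.00509) = 3.38×10⁻⁴ T.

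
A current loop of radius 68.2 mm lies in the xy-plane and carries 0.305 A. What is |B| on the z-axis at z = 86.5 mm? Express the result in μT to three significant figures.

On the axis of a circular loop, B = μ₀IR² / [2(R²+z²)^(3/2)].
R² + z² = (0.0682)² + (0.0865)² = 0.01213 m², and (R²+z²)^(3/2) = 1.34×10⁻³ m³.
B = (4π×10⁻⁷ × 0.305 × 0.004651) / (2 × 1.34×10⁻³) = 6.67×10⁻⁷ T.

B ≈ 0.667 μT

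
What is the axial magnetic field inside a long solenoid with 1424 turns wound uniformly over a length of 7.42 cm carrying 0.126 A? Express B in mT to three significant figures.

Inside a long solenoid, B = μ₀nI with n = 1.919×10⁴ turns/m.
B = 4π×10⁻⁷ × 1.919×10⁴ × 0.126 = 3.04×10⁻³ T.

B ≈ 3.04 mT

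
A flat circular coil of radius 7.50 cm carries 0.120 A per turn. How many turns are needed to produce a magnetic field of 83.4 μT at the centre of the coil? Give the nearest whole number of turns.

For an N-turn coil, B = Nμ₀I/(2R). A single turn gives B₁ = 1.01×10⁻⁶ T with R = 0.075 m.
N = B/B₁ = 8.34×10⁻⁵ / 1.01×10⁻⁶ = 82.96.

N = 83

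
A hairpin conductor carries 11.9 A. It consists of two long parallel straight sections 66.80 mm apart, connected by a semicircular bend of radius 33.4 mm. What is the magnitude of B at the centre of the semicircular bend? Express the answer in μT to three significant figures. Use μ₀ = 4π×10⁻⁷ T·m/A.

The semicircular arc contributes B_arc = μ₀I·π/(4πR) = μ₀I/(4R) = 1.12×10⁻⁴ T.
Each semi-infinite lead is at perpendicular distance R = 0.0334 m from the centre, with the perpendicular foot at its near end, so it contributes μ₀I/(4πR); both point the same way, together 7.13×10⁻⁵ T.
Arc and leads all point the same direction: B = 1.12×10⁻⁴ + 7.13×10⁻⁵ = 1.83×10⁻⁴ T.

B ≈ 183 μT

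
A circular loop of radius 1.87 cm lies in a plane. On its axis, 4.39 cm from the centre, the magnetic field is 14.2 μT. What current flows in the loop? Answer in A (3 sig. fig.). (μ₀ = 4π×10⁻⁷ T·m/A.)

On the axis of a loop, B = μ₀IR²/[2(R²+z²)^(3/2)], so I = 2B(R²+z²)^(3/2)/(μ₀R²).
R² + z² = 0.0003497 + 0.001927 = 0.002277 m²; raised to 3/2 gives 1.09×10⁻⁴ m³.
I = 2 × 1.42×10⁻⁵ × 1.09×10⁻⁴ / (1.26×10⁻⁶ × 0.0003497) = 7.02 A.

I ≈ 7.02 A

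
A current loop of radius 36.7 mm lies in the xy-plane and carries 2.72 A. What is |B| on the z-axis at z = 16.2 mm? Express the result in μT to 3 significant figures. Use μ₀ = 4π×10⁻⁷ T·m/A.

On the axis of a circular loop, B = μ₀IR² / [2(R²+z²)^(3/2)].
R² + z² = (0.0367)² + (0.0162)² = 0.001609 m², and (R²+z²)^(3/2) = 6.46×10⁻⁵ m³.
B = (4π×10⁻⁷ × 2.72 × 0.001347) / (2 × 6.46×10⁻⁵) = 3.57×10⁻⁵ T.

B ≈ 35.7 μT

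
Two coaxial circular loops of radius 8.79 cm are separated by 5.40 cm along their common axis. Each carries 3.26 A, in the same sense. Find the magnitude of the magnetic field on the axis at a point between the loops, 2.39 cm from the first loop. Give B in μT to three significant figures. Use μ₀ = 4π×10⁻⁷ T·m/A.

Each loop contributes B = μ₀IR²/[2(R²+z²)^(3/2)] on the axis, with z measured from that loop.
Loop 1 (z = 0.0239 m): B₁ = 2.09×10⁻⁵ T. Loop 2 (z = 0.0301 m): B₂ = 1.97×10⁻⁵ T.
The fields add: B = B₁ + B₂ = 4.07×10⁻⁵ T.

B ≈ 40.7 μT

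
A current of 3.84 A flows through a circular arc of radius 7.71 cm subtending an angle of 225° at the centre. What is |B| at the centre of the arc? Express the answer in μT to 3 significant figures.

B ≈ 19.6 μT

The Biot–Savart field of a circular arc at its centre is B = μ₀Iφ/(4πR), with φ = 3.927 rad.
B = (4π×10⁻⁷ × 3.84 × 3.927) / (4π × 0.0771) = 1.96×10⁻⁵ T.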